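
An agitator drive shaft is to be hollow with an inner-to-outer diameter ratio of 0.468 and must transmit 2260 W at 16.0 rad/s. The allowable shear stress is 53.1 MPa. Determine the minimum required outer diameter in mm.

ω = 16.0 rad/s, so T = P/ω = 2260 / 16.00 = 141.2 N·m.
For a hollow shaft with d_i/d_o = 0.468: τ_max = 16T/(π d_o³ (1−k⁴)), so d_o = [16T/(π τ_allow (1−k⁴))]^(1/3) = [16·141.2/(π·5.31×10^7·0.9520)]^(1/3) = 0.02423 m.

24.2 mm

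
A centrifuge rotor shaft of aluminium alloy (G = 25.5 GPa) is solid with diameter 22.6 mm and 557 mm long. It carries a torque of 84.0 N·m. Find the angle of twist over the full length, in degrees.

J = πd⁴/32 = π(0.0226)⁴/32 = 2.561×10^-8 m⁴.
θ = T·L/(G·J) = 84.00 × 0.557 / (25.5×10⁹ × 2.561×10^-8) = 0.07164 rad.

4.10°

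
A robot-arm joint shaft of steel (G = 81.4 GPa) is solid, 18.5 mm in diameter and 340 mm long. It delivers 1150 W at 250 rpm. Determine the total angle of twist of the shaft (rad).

0.0160 rad

ω = 2π·250/60 = 26.18 rad/s, so T = P/ω = 1150 / 26.18 = 43.93 N·m.
J = πd⁴/32 = π(0.0185)⁴/32 = 1.150×10^-8 m⁴.
θ = T·L/(G·J) = 43.93 × 0.340 / (81.4×10⁹ × 1.150×10^-8) = 0.01596 rad.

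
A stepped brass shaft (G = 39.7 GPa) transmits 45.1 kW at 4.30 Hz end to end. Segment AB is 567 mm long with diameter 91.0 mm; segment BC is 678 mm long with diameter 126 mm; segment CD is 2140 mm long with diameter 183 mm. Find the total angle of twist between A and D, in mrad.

ω = 2π·4.30 = 27.02 rad/s, so T = P/ω = 45.1×10³ / 27.02 = 1669 N·m.
J_AB = π(0.0910)⁴/32 = 6.73×10^-6 m⁴; J_BC = π(0.126)⁴/32 = 2.47×10^-5 m⁴; J_CD = π(0.183)⁴/32 = 1.10×10^-4 m⁴.
θ = (T/G)·Σ L_i/J_i = (1669/39.7×10⁹)·(0.567/6.73×10^-6 + 0.678/2.47×10^-5 + 2.14/1.10×10^-4) = 5.511×10^-3 rad.

5.51 mrad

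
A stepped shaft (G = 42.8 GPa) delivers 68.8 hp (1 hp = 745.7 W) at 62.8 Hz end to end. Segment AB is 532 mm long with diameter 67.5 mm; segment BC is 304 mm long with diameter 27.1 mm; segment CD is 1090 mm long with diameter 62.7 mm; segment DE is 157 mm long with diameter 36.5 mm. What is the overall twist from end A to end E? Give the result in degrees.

ω = 2π·62.8 = 394.6 rad/s, so T = P/ω = 68.8×745.7 / 394.6 = 130.0 N·m.
J_AB = π(0.0675)⁴/32 = 2.04×10^-6 m⁴; J_BC = π(0.0271)⁴/32 = 5.30×10^-8 m⁴; J_CD = π(0.0627)⁴/32 = 1.52×10^-6 m⁴; J_DE = π(0.0365)⁴/32 = 1.74×10^-7 m⁴.
θ = (T/G)·Σ L_i/J_i = (130.0/42.8×10⁹)·(0.532/2.04×10^-6 + 0.304/5.30×10^-8 + 1.09/1.52×10^-6 + 0.157/1.74×10^-7) = 0.02315 rad.

1.33°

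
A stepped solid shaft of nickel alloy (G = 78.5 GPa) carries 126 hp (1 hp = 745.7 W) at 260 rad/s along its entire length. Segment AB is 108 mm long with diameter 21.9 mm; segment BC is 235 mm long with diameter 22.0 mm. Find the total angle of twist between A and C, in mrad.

ω = 260 rad/s, so T = P/ω = 126×745.7 / 260.0 = 361.4 N·m.
J_AB = π(0.0219)⁴/32 = 2.26×10^-8 m⁴; J_BC = π(0.0220)⁴/32 = 2.30×10^-8 m⁴.
θ = (T/G)·Σ L_i/J_i = (361.4/78.5×10⁹)·(0.108/2.26×10^-8 + 0.235/2.30×10^-8) = 0.06906 rad.

69.1 mrad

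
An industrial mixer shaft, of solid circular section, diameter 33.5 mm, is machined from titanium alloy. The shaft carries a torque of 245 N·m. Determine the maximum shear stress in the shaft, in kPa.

J = πd⁴/32 = π(0.0335)⁴/32 = 1.236×10^-7 m⁴.
τ_max = T·r/J = 245.0 × 0.0168 / 1.236×10^-7 = 3.319×10^7 Pa.

33200 kPa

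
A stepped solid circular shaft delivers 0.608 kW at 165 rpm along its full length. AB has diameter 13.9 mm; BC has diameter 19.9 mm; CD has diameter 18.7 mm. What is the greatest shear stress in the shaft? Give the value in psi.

ω = 2π·165/60 = 17.28 rad/s, so T = P/ω = 0.608×10³ / 17.28 = 35.19 N·m.
Under the same torque, τ_max = 16T/(πd³) is largest where d is smallest — segment AB (d = 13.9 mm).
τ_max = 16·35.19/(π·(0.0139)³) = 6.673×10^7 Pa.

9680 psi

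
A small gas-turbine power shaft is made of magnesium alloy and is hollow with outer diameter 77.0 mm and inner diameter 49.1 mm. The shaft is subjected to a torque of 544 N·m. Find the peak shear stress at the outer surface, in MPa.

J = π(d_o⁴ − d_i⁴)/32 = π(0.0770⁴ − 0.0491⁴)/32 = 2.881×10^-6 m⁴.
τ_max = T·r/J = 544.0 × 0.0385 / 2.881×10^-6 = 7.271×10^6 Pa.

7.27 MPa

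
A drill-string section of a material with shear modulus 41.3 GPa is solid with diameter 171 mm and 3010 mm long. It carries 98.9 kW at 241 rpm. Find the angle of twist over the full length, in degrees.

0.195°

ω = 2π·241/60 = 25.24 rad/s, so T = P/ω = 98.9×10³ / 25.24 = 3919 N·m.
J = πd⁴/32 = π(0.171)⁴/32 = 8.394×10^-5 m⁴.
θ = T·L/(G·J) = 3919 × 3.01 / (41.3×10⁹ × 8.394×10^-5) = 3.402×10^-3 rad.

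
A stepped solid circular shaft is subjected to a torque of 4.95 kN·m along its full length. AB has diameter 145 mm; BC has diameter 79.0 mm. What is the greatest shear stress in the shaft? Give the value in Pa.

5.11e7 Pa

Under the same torque, τ_max = 16T/(πd³) is largest where d is smallest — segment BC (d = 79.0 mm).
τ_max = 16·4950/(π·(0.0790)³) = 5.113×10^7 Pa.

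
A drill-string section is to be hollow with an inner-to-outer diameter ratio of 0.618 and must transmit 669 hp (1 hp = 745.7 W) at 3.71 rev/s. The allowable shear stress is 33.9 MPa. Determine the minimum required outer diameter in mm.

ω = 2π·3.71 = 23.31 rad/s, so T = P/ω = 669×745.7 / 23.31 = 21400 N·m.
For a hollow shaft with d_i/d_o = 0.618: τ_max = 16T/(π d_o³ (1−k⁴)), so d_o = [16T/(π τ_allow (1−k⁴))]^(1/3) = [16·21400/(π·3.39×10^7·0.8541)]^(1/3) = 0.1556 m.

156 mm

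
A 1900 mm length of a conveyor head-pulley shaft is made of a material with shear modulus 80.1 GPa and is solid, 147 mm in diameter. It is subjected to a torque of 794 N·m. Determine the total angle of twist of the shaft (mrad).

J = πd⁴/32 = π(0.147)⁴/32 = 4.584×10^-5 m⁴.
θ = T·L/(G·J) = 794.0 × 1.90 / (80.1×10⁹ × 4.584×10^-5) = 4.108×10^-4 rad.

0.411 mrad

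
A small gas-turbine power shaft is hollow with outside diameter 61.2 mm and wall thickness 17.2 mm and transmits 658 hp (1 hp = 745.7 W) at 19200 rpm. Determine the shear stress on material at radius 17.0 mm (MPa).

ω = 2π·19200/60 = 2011 rad/s, so T = P/ω = 658×745.7 / 2011 = 244.0 N·m.
J = π(d_o⁴ − d_i⁴)/32 = π(0.0612⁴ − 0.0268⁴)/32 = 1.327×10^-6 m⁴.
Shear stress varies linearly with radius: τ = T·r/J = 244.0 × 0.0170 / 1.327×10^-6 = 3.127×10^6 Pa.

3.13 MPa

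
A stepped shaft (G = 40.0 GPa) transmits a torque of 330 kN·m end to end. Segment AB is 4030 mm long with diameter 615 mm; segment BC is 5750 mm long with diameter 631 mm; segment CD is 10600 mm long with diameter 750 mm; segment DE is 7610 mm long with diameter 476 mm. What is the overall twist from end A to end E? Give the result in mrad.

20.7 mrad

J_AB = π(0.615)⁴/32 = 0.0140 m⁴; J_BC = π(0.631)⁴/32 = 0.0156 m⁴; J_CD = π(0.750)⁴/32 = 0.0311 m⁴; J_DE = π(0.476)⁴/32 = 5.04×10^-3 m⁴.
θ = (T/G)·Σ L_i/J_i = (330000/40.0×10⁹)·(4.03/0.0140 + 5.75/0.0156 + 10.6/0.0311 + 7.61/5.04×10^-3) = 0.02069 rad.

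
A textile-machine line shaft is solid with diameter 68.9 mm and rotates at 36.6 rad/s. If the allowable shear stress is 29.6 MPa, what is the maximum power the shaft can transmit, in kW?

69.6 kW

J = πd⁴/32 = π(0.0689)⁴/32 = 2.212×10^-6 m⁴.
T_max = τ_allow·J/r = 2.96×10^7 × 2.212×10^-6 / 0.0345 = 1901 N·m.
ω = 36.6 rad/s, so P_max = T_max·ω = 6.958×10^4 W.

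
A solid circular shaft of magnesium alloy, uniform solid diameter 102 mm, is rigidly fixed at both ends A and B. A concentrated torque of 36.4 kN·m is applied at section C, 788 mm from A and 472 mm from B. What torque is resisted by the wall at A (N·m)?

13600 N·m

With uniform GJ and both ends fixed, compatibility θ_AC = θ_CB gives T_A·a = T_B·b, together with T_A + T_B = T₀.
T_A = T₀·b/(a+b) = 36400·472/1260 = 13640 N·m; T_B = 22760 N·m.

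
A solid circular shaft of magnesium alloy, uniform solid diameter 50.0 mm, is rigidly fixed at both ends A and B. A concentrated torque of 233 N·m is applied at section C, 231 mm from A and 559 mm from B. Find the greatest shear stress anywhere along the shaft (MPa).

6.72 MPa

With uniform GJ and both ends fixed, compatibility θ_AC = θ_CB gives T_A·a = T_B·b, together with T_A + T_B = T₀.
T_A = T₀·b/(a+b) = 233.0·559/790.0 = 164.9 N·m; T_B = 68.13 N·m.
τ in each portion: τ_AC = 6.72×10^6 Pa, τ_CB = 2.78×10^6 Pa; maximum is in AC.
τ_max = T_AC·r/J = 164.9·0.0250/6.14×10^-7 = 6.717×10^6 Pa.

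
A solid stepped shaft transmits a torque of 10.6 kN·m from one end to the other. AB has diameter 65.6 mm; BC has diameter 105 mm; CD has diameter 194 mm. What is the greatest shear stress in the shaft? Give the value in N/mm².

191 N/mm²

Under the same torque, τ_max = 16T/(πd³) is largest where d is smallest — segment AB (d = 65.6 mm).
τ_max = 16·10600/(π·(0.0656)³) = 1.912×10^8 Pa.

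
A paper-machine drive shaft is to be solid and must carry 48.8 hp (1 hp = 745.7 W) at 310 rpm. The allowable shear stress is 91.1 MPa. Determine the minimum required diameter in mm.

ω = 2π·310/60 = 32.46 rad/s, so T = P/ω = 48.8×745.7 / 32.46 = 1121 N·m.
For a solid shaft τ_max = 16T/(πd³), so d = (16T/(π τ_allow))^(1/3) = (16·1121/(π·9.11×10^7))^(1/3) = 0.03972 m.

39.7 mm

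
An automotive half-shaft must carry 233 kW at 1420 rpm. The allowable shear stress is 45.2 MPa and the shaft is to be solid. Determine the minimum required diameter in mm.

56.1 mm

ω = 2π·1420/60 = 148.7 rad/s, so T = P/ω = 233×10³ / 148.7 = 1567 N·m.
For a solid shaft τ_max = 16T/(πd³), so d = (16T/(π τ_allow))^(1/3) = (16·1567/(π·4.52×10^7))^(1/3) = 0.05610 m.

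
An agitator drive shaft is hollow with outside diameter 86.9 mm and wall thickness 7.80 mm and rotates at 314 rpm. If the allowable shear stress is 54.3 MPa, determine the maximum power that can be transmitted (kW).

126 kW

J = π(d_o⁴ − d_i⁴)/32 = π(0.0869⁴ − 0.0713⁴)/32 = 3.061×10^-6 m⁴.
T_max = τ_allow·J/r = 5.43×10^7 × 3.061×10^-6 / 0.0435 = 3826 N·m.
ω = 2π·314/60 = 32.88 rad/s, so P_max = T_max·ω = 1.258×10^5 W.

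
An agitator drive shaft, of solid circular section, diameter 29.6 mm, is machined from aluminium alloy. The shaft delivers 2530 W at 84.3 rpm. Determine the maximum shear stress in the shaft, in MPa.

56.3 MPa

ω = 2π·84.3/60 = 8.828 rad/s, so T = P/ω = 2530 / 8.828 = 286.6 N·m.
J = πd⁴/32 = π(0.0296)⁴/32 = 7.536×10^-8 m⁴.
τ_max = T·r/J = 286.6 × 0.0148 / 7.536×10^-8 = 5.628×10^7 Pa.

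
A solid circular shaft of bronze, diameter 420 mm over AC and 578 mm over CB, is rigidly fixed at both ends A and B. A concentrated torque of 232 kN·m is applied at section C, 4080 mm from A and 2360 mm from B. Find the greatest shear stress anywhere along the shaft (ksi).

0.764 ksi

Compatibility: T_A·a/J_AC = T_B·b/J_CB with T_A + T_B = T₀.
J_AC = 3.05×10^-3 m⁴, J_CB = 0.0110 m⁴, so T_A = T₀·(J_AC/a)/((J_AC/a)+(J_CB/b)) = 32220 N·m, T_B = 199800 N·m.
τ in each portion: τ_AC = 2.21×10^6 Pa, τ_CB = 5.27×10^6 Pa; maximum is in CB.
τ_max = T_CB·r/J = 199800·0.289/0.0110 = 5.269×10^6 Pa.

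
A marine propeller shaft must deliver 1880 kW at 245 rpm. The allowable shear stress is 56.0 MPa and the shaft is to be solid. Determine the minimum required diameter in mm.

ω = 2π·245/60 = 25.66 rad/s, so T = P/ω = 1880×10³ / 25.66 = 73280 N·m.
For a solid shaft τ_max = 16T/(πd³), so d = (16T/(π τ_allow))^(1/3) = (16·73280/(π·5.60×10^7))^(1/3) = 0.1882 m.

188 mm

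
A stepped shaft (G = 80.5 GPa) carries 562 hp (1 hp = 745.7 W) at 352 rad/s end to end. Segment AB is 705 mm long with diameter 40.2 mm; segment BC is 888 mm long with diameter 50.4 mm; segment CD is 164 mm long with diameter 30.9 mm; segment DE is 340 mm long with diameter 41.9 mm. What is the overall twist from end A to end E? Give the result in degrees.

6.02°

ω = 352 rad/s, so T = P/ω = 562×745.7 / 352.0 = 1191 N·m.
J_AB = π(0.0402)⁴/32 = 2.56×10^-7 m⁴; J_BC = π(0.0504)⁴/32 = 6.33×10^-7 m⁴; J_CD = π(0.0309)⁴/32 = 8.95×10^-8 m⁴; J_DE = π(0.0419)⁴/32 = 3.03×10^-7 m⁴.
θ = (T/G)·Σ L_i/J_i = (1191/80.5×10⁹)·(0.705/2.56×10^-7 + 0.888/6.33×10^-7 + 0.164/8.95×10^-8 + 0.340/3.03×10^-7) = 0.1051 rad.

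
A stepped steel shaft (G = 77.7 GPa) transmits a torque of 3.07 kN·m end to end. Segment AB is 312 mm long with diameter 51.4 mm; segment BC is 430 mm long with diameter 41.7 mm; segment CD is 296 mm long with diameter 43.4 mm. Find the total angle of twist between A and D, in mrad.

J_AB = π(0.0514)⁴/32 = 6.85×10^-7 m⁴; J_BC = π(0.0417)⁴/32 = 2.97×10^-7 m⁴; J_CD = π(0.0434)⁴/32 = 3.48×10^-7 m⁴.
θ = (T/G)·Σ L_i/J_i = (3070/77.7×10⁹)·(0.312/6.85×10^-7 + 0.430/2.97×10^-7 + 0.296/3.48×10^-7) = 0.1088 rad.

109 mrad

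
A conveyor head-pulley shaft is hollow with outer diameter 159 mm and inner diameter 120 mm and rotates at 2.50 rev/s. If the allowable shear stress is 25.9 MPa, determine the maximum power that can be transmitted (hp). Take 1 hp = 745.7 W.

291 hp

J = π(d_o⁴ − d_i⁴)/32 = π(0.159⁴ − 0.120⁴)/32 = 4.239×10^-5 m⁴.
T_max = τ_allow·J/r = 2.59×10^7 × 4.239×10^-5 / 0.0795 = 13810 N·m.
ω = 2π·2.50 = 15.71 rad/s, so P_max = T_max·ω = 2.169×10^5 W.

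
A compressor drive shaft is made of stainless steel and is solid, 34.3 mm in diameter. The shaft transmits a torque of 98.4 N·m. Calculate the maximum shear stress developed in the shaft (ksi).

1.80 ksi

J = πd⁴/32 = π(0.0343)⁴/32 = 1.359×10^-7 m⁴.
τ_max = T·r/J = 98.40 × 0.0171 / 1.359×10^-7 = 1.242×10^7 Pa.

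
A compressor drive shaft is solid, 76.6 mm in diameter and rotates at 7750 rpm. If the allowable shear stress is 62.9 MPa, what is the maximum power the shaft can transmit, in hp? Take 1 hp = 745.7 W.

6040 hp

J = πd⁴/32 = π(0.0766)⁴/32 = 3.380×10^-6 m⁴.
T_max = τ_allow·J/r = 6.29×10^7 × 3.380×10^-6 / 0.0383 = 5551 N·m.
ω = 2π·7750/60 = 811.6 rad/s, so P_max = T_max·ω = 4.505×10^6 W.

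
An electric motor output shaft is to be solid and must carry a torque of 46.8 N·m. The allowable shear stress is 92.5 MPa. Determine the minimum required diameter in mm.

For a solid shaft τ_max = 16T/(πd³), so d = (16T/(π τ_allow))^(1/3) = (16·46.80/(π·9.25×10^7))^(1/3) = 0.01371 m.

13.7 mm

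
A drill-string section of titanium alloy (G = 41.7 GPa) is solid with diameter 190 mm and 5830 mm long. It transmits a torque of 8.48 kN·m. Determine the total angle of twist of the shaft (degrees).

0.531°

J = πd⁴/32 = π(0.190)⁴/32 = 1.279×10^-4 m⁴.
θ = T·L/(G·J) = 8480 × 5.83 / (41.7×10⁹ × 1.279×10^-4) = 9.266×10^-3 rad.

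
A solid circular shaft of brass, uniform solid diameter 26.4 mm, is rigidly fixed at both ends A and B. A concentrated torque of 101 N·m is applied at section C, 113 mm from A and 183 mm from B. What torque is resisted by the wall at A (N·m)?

With uniform GJ and both ends fixed, compatibility θ_AC = θ_CB gives T_A·a = T_B·b, together with T_A + T_B = T₀.
T_A = T₀·b/(a+b) = 101.0·183/296.0 = 62.44 N·m; T_B = 38.56 N·m.

62.4 N·m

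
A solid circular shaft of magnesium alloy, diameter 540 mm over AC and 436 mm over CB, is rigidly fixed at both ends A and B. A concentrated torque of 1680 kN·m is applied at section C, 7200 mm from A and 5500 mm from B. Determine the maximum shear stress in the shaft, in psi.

Compatibility: T_A·a/J_AC = T_B·b/J_CB with T_A + T_B = T₀.
J_AC = 8.35×10^-3 m⁴, J_CB = 3.55×10^-3 m⁴, so T_A = T₀·(J_AC/a)/((J_AC/a)+(J_CB/b)) = 1.079e6 N·m, T_B = 600500 N·m.
τ in each portion: τ_AC = 3.49×10^7 Pa, τ_CB = 3.69×10^7 Pa; maximum is in CB.
τ_max = T_CB·r/J = 600500·0.218/3.55×10^-3 = 3.690×10^7 Pa.

5350 psi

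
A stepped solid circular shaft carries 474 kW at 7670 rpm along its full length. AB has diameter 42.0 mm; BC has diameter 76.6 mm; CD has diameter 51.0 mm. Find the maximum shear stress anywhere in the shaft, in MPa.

ω = 2π·7670/60 = 803.2 rad/s, so T = P/ω = 474×10³ / 803.2 = 590.1 N·m.
Under the same torque, τ_max = 16T/(πd³) is largest where d is smallest — segment AB (d = 42.0 mm).
τ_max = 16·590.1/(π·(0.0420)³) = 4.057×10^7 Pa.

40.6 MPa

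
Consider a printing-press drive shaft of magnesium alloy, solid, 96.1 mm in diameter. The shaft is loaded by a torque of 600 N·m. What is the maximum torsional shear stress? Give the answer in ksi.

J = πd⁴/32 = π(0.0961)⁴/32 = 8.373×10^-6 m⁴.
τ_max = T·r/J = 600.0 × 0.0480 / 8.373×10^-6 = 3.443×10^6 Pa.

0.499 ksi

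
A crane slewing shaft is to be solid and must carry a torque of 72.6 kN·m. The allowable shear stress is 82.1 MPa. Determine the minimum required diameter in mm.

165 mm

For a solid shaft τ_max = 16T/(πd³), so d = (16T/(π τ_allow))^(1/3) = (16·72600/(π·8.21×10^7))^(1/3) = 0.1651 m.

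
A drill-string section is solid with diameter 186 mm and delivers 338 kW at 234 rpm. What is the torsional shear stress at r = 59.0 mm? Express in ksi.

1.00 ksi

ω = 2π·234/60 = 24.50 rad/s, so T = P/ω = 338×10³ / 24.50 = 13790 N·m.
J = πd⁴/32 = π(0.186)⁴/32 = 1.175×10^-4 m⁴.
Shear stress varies linearly with radius: τ = T·r/J = 13790 × 0.0590 / 1.175×10^-4 = 6.926×10^6 Pa.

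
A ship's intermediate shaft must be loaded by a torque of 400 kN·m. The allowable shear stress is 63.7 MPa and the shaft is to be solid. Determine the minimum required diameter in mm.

For a solid shaft τ_max = 16T/(πd³), so d = (16T/(π τ_allow))^(1/3) = (16·400000/(π·6.37×10^7))^(1/3) = 0.3174 m.

317 mm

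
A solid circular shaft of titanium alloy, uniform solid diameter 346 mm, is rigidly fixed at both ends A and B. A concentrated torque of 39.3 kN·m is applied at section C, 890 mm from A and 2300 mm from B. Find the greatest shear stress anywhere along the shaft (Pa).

3.48e6 Pa

With uniform GJ and both ends fixed, compatibility θ_AC = θ_CB gives T_A·a = T_B·b, together with T_A + T_B = T₀.
T_A = T₀·b/(a+b) = 39300·2300/3190 = 28340 N·m; T_B = 10960 N·m.
τ in each portion: τ_AC = 3.48×10^6 Pa, τ_CB = 1.35×10^6 Pa; maximum is in AC.
τ_max = T_AC·r/J = 28340·0.173/1.41×10^-3 = 3.484×10^6 Pa.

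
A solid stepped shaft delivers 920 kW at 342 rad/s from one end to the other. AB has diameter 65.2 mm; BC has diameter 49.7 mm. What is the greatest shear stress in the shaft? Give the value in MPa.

ω = 342 rad/s, so T = P/ω = 920×10³ / 342.0 = 2690 N·m.
Under the same torque, τ_max = 16T/(πd³) is largest where d is smallest — segment BC (d = 49.7 mm).
τ_max = 16·2690/(π·(0.0497)³) = 1.116×10^8 Pa.

112 MPa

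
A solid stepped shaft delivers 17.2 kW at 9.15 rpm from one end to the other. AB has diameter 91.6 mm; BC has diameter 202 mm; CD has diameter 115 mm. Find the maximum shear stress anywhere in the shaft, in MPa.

119 MPa

ω = 2π·9.15/60 = 0.9582 rad/s, so T = P/ω = 17.2×10³ / 0.9582 = 17950 N·m.
Under the same torque, τ_max = 16T/(πd³) is largest where d is smallest — segment AB (d = 91.6 mm).
τ_max = 16·17950/(π·(0.0916)³) = 1.189×10^8 Pa.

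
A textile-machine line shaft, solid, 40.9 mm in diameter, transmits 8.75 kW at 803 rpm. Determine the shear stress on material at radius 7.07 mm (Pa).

ω = 2π·803/60 = 84.09 rad/s, so T = P/ω = 8.75×10³ / 84.09 = 104.1 N·m.
J = πd⁴/32 = π(0.0409)⁴/32 = 2.747×10^-7 m⁴.
Shear stress varies linearly with radius: τ = T·r/J = 104.1 × 0.00707 / 2.747×10^-7 = 2.678×10^6 Pa.

2.68e6 Pa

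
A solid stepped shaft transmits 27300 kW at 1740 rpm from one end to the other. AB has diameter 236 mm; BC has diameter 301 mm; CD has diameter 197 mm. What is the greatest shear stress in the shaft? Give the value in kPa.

99800 kPa

ω = 2π·1740/60 = 182.2 rad/s, so T = P/ω = 27300×10³ / 182.2 = 149800 N·m.
Under the same torque, τ_max = 16T/(πd³) is largest where d is smallest — segment CD (d = 197 mm).
τ_max = 16·149800/(π·(0.197)³) = 9.981×10^7 Pa.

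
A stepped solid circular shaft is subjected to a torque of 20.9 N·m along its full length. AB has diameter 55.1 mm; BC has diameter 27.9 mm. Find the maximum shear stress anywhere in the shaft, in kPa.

Under the same torque, τ_max = 16T/(πd³) is largest where d is smallest — segment BC (d = 27.9 mm).
τ_max = 16·20.90/(π·(0.0279)³) = 4.901×10^6 Pa.

4900 kPa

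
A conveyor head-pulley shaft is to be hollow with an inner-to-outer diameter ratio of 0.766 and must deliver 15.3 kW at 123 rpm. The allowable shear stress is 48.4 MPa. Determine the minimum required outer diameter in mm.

57.6 mm

ω = 2π·123/60 = 12.88 rad/s, so T = P/ω = 15.3×10³ / 12.88 = 1188 N·m.
For a hollow shaft with d_i/d_o = 0.766: τ_max = 16T/(π d_o³ (1−k⁴)), so d_o = [16T/(π τ_allow (1−k⁴))]^(1/3) = [16·1188/(π·4.84×10^7·0.6557)]^(1/3) = 0.05755 m.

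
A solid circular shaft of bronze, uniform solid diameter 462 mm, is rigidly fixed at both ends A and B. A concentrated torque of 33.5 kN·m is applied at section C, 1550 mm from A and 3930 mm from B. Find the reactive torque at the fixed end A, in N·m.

With uniform GJ and both ends fixed, compatibility θ_AC = θ_CB gives T_A·a = T_B·b, together with T_A + T_B = T₀.
T_A = T₀·b/(a+b) = 33500·3930/5480 = 24020 N·m; T_B = 9475 N·m.

24000 N·m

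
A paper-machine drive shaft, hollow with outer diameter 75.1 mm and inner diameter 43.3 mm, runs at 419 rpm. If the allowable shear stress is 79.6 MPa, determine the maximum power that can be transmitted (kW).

J = π(d_o⁴ − d_i⁴)/32 = π(0.0751⁴ − 0.0433⁴)/32 = 2.778×10^-6 m⁴.
T_max = τ_allow·J/r = 7.96×10^7 × 2.778×10^-6 / 0.0376 = 5889 N·m.
ω = 2π·419/60 = 43.88 rad/s, so P_max = T_max·ω = 2.584×10^5 W.

258 kW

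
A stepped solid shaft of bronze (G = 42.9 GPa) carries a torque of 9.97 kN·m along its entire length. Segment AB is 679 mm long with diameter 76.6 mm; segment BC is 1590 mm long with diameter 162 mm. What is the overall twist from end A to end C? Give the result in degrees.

2.99°

J_AB = π(0.0766)⁴/32 = 3.38×10^-6 m⁴; J_BC = π(0.162)⁴/32 = 6.76×10^-5 m⁴.
θ = (T/G)·Σ L_i/J_i = (9970/42.9×10⁹)·(0.679/3.38×10^-6 + 1.59/6.76×10^-5) = 0.05215 rad.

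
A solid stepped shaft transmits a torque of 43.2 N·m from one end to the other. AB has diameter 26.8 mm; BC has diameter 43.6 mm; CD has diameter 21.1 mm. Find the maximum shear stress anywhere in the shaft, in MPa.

Under the same torque, τ_max = 16T/(πd³) is largest where d is smallest — segment CD (d = 21.1 mm).
τ_max = 16·43.20/(π·(0.0211)³) = 2.342×10^7 Pa.

23.4 MPa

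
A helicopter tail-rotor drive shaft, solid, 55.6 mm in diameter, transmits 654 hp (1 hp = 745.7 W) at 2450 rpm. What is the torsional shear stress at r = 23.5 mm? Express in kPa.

47600 kPa

ω = 2π·2450/60 = 256.6 rad/s, so T = P/ω = 654×745.7 / 256.6 = 1901 N·m.
J = πd⁴/32 = π(0.0556)⁴/32 = 9.382×10^-7 m⁴.
Shear stress varies linearly with radius: τ = T·r/J = 1901 × 0.0235 / 9.382×10^-7 = 4.761×10^7 Pa.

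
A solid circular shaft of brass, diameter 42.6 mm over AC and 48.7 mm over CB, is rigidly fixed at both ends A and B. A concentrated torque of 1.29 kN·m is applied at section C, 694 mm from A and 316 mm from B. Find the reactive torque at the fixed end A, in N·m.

Compatibility: T_A·a/J_AC = T_B·b/J_CB with T_A + T_B = T₀.
J_AC = 3.23×10^-7 m⁴, J_CB = 5.52×10^-7 m⁴, so T_A = T₀·(J_AC/a)/((J_AC/a)+(J_CB/b)) = 271.5 N·m, T_B = 1018 N·m.

272 N·m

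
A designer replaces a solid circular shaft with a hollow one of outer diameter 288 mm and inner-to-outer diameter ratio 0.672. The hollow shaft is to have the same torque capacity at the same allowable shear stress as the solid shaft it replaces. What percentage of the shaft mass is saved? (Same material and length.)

Equal τ_max and T ⇒ the solid shaft needs d_s³ = d_o³(1−k⁴), so d_s = 288·(1−0.672⁴)^(1/3) = 266.9 mm.
Area ratio A_h/A_s = d_o²(1−k²)/d_s² = (1−k²)/(1−k⁴)^(2/3) = 0.6385.
Mass saving = 1 − 0.6385 = 36.2 %.

36.2 %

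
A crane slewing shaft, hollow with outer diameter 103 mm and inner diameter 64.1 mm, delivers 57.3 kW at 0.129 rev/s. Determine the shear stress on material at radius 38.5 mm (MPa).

290 MPa

ω = 2π·0.129 = 0.8105 rad/s, so T = P/ω = 57.3×10³ / 0.8105 = 70690 N·m.
J = π(d_o⁴ − d_i⁴)/32 = π(0.103⁴ − 0.0641⁴)/32 = 9.392×10^-6 m⁴.
Shear stress varies linearly with radius: τ = T·r/J = 70690 × 0.0385 / 9.392×10^-6 = 2.898×10^8 Pa.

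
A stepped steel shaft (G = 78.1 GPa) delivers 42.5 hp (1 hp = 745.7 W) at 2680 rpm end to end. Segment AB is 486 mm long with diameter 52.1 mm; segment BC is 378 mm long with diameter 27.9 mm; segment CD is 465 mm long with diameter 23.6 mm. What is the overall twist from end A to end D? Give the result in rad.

0.0322 rad

ω = 2π·2680/60 = 280.6 rad/s, so T = P/ω = 42.5×745.7 / 280.6 = 112.9 N·m.
J_AB = π(0.0521)⁴/32 = 7.23×10^-7 m⁴; J_BC = π(0.0279)⁴/32 = 5.95×10^-8 m⁴; J_CD = π(0.0236)⁴/32 = 3.05×10^-8 m⁴.
θ = (T/G)·Σ L_i/J_i = (112.9/78.1×10⁹)·(0.486/7.23×10^-7 + 0.378/5.95×10^-8 + 0.465/3.05×10^-8) = 0.03224 rad.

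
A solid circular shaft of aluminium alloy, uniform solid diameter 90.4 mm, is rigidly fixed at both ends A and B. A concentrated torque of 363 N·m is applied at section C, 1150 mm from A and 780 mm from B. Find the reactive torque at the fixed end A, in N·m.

With uniform GJ and both ends fixed, compatibility θ_AC = θ_CB gives T_A·a = T_B·b, together with T_A + T_B = T₀.
T_A = T₀·b/(a+b) = 363.0·780/1930 = 146.7 N·m; T_B = 216.3 N·m.

147 N·m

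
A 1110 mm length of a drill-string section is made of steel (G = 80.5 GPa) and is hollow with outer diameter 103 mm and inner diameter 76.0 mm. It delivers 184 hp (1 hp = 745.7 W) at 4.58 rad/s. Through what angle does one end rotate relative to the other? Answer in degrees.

ω = 4.58 rad/s, so T = P/ω = 184×745.7 / 4.580 = 29960 N·m.
J = π(d_o⁴ − d_i⁴)/32 = π(0.103⁴ − 0.0760⁴)/32 = 7.774×10^-6 m⁴.
θ = T·L/(G·J) = 29960 × 1.11 / (80.5×10⁹ × 7.774×10^-6) = 0.05313 rad.

3.04°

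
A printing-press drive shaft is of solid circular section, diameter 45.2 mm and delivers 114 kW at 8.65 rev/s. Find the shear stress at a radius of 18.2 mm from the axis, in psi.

ω = 2π·8.65 = 54.35 rad/s, so T = P/ω = 114×10³ / 54.35 = 2098 N·m.
J = πd⁴/32 = π(0.0452)⁴/32 = 4.098×10^-7 m⁴.
Shear stress varies linearly with radius: τ = T·r/J = 2098 × 0.0182 / 4.098×10^-7 = 9.316×10^7 Pa.

13500 psi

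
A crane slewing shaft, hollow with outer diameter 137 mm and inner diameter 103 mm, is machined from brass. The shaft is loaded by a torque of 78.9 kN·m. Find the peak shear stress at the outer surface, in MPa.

J = π(d_o⁴ − d_i⁴)/32 = π(0.137⁴ − 0.103⁴)/32 = 2.353×10^-5 m⁴.
τ_max = T·r/J = 78900 × 0.0685 / 2.353×10^-5 = 2.296×10^8 Pa.

230 MPa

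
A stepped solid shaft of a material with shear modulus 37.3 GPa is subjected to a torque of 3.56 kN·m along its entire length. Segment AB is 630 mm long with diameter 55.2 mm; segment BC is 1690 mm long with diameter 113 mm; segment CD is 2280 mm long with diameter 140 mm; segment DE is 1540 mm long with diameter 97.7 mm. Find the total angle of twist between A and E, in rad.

J_AB = π(0.0552)⁴/32 = 9.11×10^-7 m⁴; J_BC = π(0.113)⁴/32 = 1.60×10^-5 m⁴; J_CD = π(0.140)⁴/32 = 3.77×10^-5 m⁴; J_DE = π(0.0977)⁴/32 = 8.94×10^-6 m⁴.
θ = (T/G)·Σ L_i/J_i = (3560/37.3×10⁹)·(0.630/9.11×10^-7 + 1.69/1.60×10^-5 + 2.28/3.77×10^-5 + 1.54/8.94×10^-6) = 0.09825 rad.

0.0982 rad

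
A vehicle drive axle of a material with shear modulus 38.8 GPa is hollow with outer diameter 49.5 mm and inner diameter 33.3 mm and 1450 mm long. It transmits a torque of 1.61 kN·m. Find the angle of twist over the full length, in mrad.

128 mrad

J = π(d_o⁴ − d_i⁴)/32 = π(0.0495⁴ − 0.0333⁴)/32 = 4.687×10^-7 m⁴.
θ = T·L/(G·J) = 1610 × 1.45 / (38.8×10⁹ × 4.687×10^-7) = 0.1284 rad.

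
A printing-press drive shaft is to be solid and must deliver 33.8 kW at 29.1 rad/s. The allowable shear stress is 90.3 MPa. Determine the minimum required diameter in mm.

40.3 mm

ω = 29.1 rad/s, so T = P/ω = 33.8×10³ / 29.10 = 1162 N·m.
For a solid shaft τ_max = 16T/(πd³), so d = (16T/(π τ_allow))^(1/3) = (16·1162/(π·9.03×10^7))^(1/3) = 0.04031 m.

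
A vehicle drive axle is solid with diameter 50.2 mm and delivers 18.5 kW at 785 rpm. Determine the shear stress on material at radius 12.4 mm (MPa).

4.48 MPa

ω = 2π·785/60 = 82.21 rad/s, so T = P/ω = 18.5×10³ / 82.21 = 225.0 N·m.
J = πd⁴/32 = π(0.0502)⁴/32 = 6.235×10^-7 m⁴.
Shear stress varies linearly with radius: τ = T·r/J = 225.0 × 0.0124 / 6.235×10^-7 = 4.476×10^6 Pa.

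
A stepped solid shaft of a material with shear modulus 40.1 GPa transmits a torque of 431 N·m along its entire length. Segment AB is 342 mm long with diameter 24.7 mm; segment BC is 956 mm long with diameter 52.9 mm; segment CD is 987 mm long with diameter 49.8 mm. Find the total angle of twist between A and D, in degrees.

J_AB = π(0.0247)⁴/32 = 3.65×10^-8 m⁴; J_BC = π(0.0529)⁴/32 = 7.69×10^-7 m⁴; J_CD = π(0.0498)⁴/32 = 6.04×10^-7 m⁴.
θ = (T/G)·Σ L_i/J_i = (431.0/40.1×10⁹)·(0.342/3.65×10^-8 + 0.956/7.69×10^-7 + 0.987/6.04×10^-7) = 0.1315 rad.

7.54°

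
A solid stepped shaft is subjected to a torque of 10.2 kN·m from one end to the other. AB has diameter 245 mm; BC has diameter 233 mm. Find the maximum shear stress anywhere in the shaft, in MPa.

Under the same torque, τ_max = 16T/(πd³) is largest where d is smallest — segment BC (d = 233 mm).
τ_max = 16·10200/(π·(0.233)³) = 4.107×10^6 Pa.

4.11 MPa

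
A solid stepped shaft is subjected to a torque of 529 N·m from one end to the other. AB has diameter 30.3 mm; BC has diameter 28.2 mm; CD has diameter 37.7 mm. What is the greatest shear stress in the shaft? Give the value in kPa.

Under the same torque, τ_max = 16T/(πd³) is largest where d is smallest — segment BC (d = 28.2 mm).
τ_max = 16·529.0/(π·(0.0282)³) = 1.201×10^8 Pa.

120000 kPa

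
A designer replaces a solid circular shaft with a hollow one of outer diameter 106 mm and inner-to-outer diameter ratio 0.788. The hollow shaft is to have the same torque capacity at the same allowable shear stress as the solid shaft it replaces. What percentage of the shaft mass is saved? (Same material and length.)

47.6 %

Equal τ_max and T ⇒ the solid shaft needs d_s³ = d_o³(1−k⁴), so d_s = 106·(1−0.788⁴)^(1/3) = 90.11 mm.
Area ratio A_h/A_s = d_o²(1−k²)/d_s² = (1−k²)/(1−k⁴)^(2/3) = 0.5245.
Mass saving = 1 − 0.5245 = 47.6 %.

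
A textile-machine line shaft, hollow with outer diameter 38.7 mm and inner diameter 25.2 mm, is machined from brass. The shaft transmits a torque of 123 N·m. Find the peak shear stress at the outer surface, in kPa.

J = π(d_o⁴ − d_i⁴)/32 = π(0.0387⁴ − 0.0252⁴)/32 = 1.806×10^-7 m⁴.
τ_max = T·r/J = 123.0 × 0.0194 / 1.806×10^-7 = 1.318×10^7 Pa.

13200 kPa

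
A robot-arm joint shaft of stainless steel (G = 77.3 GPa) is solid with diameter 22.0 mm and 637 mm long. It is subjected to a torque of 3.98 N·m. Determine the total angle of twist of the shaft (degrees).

J = πd⁴/32 = π(0.0220)⁴/32 = 2.300×10^-8 m⁴.
θ = T·L/(G·J) = 3.980 × 0.637 / (77.3×10⁹ × 2.300×10^-8) = 1.426×10^-3 rad.

0.0817°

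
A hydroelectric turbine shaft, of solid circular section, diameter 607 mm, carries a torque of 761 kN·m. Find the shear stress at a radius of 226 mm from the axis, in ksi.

1.87 ksi

J = πd⁴/32 = π(0.607)⁴/32 = 0.01333 m⁴.
Shear stress varies linearly with radius: τ = T·r/J = 761000 × 0.226 / 0.01333 = 1.290×10^7 Pa.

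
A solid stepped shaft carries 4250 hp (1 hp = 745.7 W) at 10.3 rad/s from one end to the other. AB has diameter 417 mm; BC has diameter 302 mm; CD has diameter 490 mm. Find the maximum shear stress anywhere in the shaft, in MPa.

ω = 10.3 rad/s, so T = P/ω = 4250×745.7 / 10.30 = 307700 N·m.
Under the same torque, τ_max = 16T/(πd³) is largest where d is smallest — segment BC (d = 302 mm).
τ_max = 16·307700/(π·(0.302)³) = 5.689×10^7 Pa.

56.9 MPa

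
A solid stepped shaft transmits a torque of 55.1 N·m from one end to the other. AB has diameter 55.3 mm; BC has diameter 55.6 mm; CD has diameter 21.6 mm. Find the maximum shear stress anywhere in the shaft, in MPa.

27.8 MPa

Under the same torque, τ_max = 16T/(πd³) is largest where d is smallest — segment CD (d = 21.6 mm).
τ_max = 16·55.10/(π·(0.0216)³) = 2.785×10^7 Pa.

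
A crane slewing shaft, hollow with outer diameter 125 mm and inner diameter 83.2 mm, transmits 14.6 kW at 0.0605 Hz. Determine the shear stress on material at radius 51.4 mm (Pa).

1.02e8 Pa

ω = 2π·0.0605 = 0.3801 rad/s, so T = P/ω = 14.6×10³ / 0.3801 = 38410 N·m.
J = π(d_o⁴ − d_i⁴)/32 = π(0.125⁴ − 0.0832⁴)/32 = 1.926×10^-5 m⁴.
Shear stress varies linearly with radius: τ = T·r/J = 38410 × 0.0514 / 1.926×10^-5 = 1.025×10^8 Pa.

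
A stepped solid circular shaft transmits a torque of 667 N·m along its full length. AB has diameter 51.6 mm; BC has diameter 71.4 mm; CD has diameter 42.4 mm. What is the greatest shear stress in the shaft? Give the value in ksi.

6.46 ksi

Under the same torque, τ_max = 16T/(πd³) is largest where d is smallest — segment CD (d = 42.4 mm).
τ_max = 16·667.0/(π·(0.0424)³) = 4.457×10^7 Pa.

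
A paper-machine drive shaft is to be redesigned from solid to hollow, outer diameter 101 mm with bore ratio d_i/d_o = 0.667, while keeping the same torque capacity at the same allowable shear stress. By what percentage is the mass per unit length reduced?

Equal τ_max and T ⇒ the solid shaft needs d_s³ = d_o³(1−k⁴), so d_s = 101·(1−0.667⁴)^(1/3) = 93.84 mm.
Area ratio A_h/A_s = d_o²(1−k²)/d_s² = (1−k²)/(1−k⁴)^(2/3) = 0.6430.
Mass saving = 1 − 0.6430 = 35.7 %.

35.7 %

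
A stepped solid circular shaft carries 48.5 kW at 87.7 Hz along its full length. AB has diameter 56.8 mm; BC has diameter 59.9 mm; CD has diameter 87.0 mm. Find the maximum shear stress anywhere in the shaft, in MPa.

2.45 MPa

ω = 2π·87.7 = 551.0 rad/s, so T = P/ω = 48.5×10³ / 551.0 = 88.02 N·m.
Under the same torque, τ_max = 16T/(πd³) is largest where d is smallest — segment AB (d = 56.8 mm).
τ_max = 16·88.02/(π·(0.0568)³) = 2.446×10^6 Pa.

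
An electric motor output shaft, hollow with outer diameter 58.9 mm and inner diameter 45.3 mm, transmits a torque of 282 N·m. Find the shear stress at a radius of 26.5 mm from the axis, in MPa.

9.73 MPa

J = π(d_o⁴ − d_i⁴)/32 = π(0.0589⁴ − 0.0453⁴)/32 = 7.682×10^-7 m⁴.
Shear stress varies linearly with radius: τ = T·r/J = 282.0 × 0.0265 / 7.682×10^-7 = 9.729×10^6 Pa.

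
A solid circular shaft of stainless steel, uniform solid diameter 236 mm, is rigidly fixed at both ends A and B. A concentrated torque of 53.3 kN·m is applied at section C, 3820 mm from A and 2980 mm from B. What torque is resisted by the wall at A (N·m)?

23400 N·m

With uniform GJ and both ends fixed, compatibility θ_AC = θ_CB gives T_A·a = T_B·b, together with T_A + T_B = T₀.
T_A = T₀·b/(a+b) = 53300·2980/6800 = 23360 N·m; T_B = 29940 N·m.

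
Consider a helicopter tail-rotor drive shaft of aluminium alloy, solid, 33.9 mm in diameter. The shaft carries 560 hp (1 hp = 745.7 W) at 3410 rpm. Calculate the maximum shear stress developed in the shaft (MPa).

153 MPa

ω = 2π·3410/60 = 357.1 rad/s, so T = P/ω = 560×745.7 / 357.1 = 1169 N·m.
J = πd⁴/32 = π(0.0339)⁴/32 = 1.297×10^-7 m⁴.
τ_max = T·r/J = 1169 × 0.0169 / 1.297×10^-7 = 1.529×10^8 Pa.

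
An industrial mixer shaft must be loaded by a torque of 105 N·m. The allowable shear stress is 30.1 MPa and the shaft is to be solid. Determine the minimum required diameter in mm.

For a solid shaft τ_max = 16T/(πd³), so d = (16T/(π τ_allow))^(1/3) = (16·105.0/(π·3.01×10^7))^(1/3) = 0.02609 m.

26.1 mm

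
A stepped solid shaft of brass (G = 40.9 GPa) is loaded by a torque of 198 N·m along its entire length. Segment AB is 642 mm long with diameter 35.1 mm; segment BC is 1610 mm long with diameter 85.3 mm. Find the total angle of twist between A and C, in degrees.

1.28°

J_AB = π(0.0351)⁴/32 = 1.49×10^-7 m⁴; J_BC = π(0.0853)⁴/32 = 5.20×10^-6 m⁴.
θ = (T/G)·Σ L_i/J_i = (198.0/40.9×10⁹)·(0.642/1.49×10^-7 + 1.61/5.20×10^-6) = 0.02236 rad.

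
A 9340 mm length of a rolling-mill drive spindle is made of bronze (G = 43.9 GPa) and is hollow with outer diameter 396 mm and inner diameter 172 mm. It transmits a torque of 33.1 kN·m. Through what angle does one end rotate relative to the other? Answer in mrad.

3.02 mrad

J = π(d_o⁴ − d_i⁴)/32 = π(0.396⁴ − 0.172⁴)/32 = 2.328×10^-3 m⁴.
θ = T·L/(G·J) = 33100 × 9.34 / (43.9×10⁹ × 2.328×10^-3) = 3.025×10^-3 rad.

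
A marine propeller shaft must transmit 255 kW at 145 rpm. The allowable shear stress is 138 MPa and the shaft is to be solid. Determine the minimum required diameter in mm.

ω = 2π·145/60 = 15.18 rad/s, so T = P/ω = 255×10³ / 15.18 = 16790 N·m.
For a solid shaft τ_max = 16T/(πd³), so d = (16T/(π τ_allow))^(1/3) = (16·16790/(π·1.38×10^8))^(1/3) = 0.08526 m.

85.3 mm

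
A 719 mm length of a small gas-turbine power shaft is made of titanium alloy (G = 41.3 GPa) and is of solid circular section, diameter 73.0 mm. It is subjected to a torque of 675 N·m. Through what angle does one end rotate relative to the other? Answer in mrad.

J = πd⁴/32 = π(0.0730)⁴/32 = 2.788×10^-6 m⁴.
θ = T·L/(G·J) = 675.0 × 0.719 / (41.3×10⁹ × 2.788×10^-6) = 4.215×10^-3 rad.

4.21 mrad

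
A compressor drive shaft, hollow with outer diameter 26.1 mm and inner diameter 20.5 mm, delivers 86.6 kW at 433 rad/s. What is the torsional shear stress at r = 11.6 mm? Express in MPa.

ω = 433 rad/s, so T = P/ω = 86.6×10³ / 433.0 = 200.0 N·m.
J = π(d_o⁴ − d_i⁴)/32 = π(0.0261⁴ − 0.0205⁴)/32 = 2.822×10^-8 m⁴.
Shear stress varies linearly with radius: τ = T·r/J = 200.0 × 0.0116 / 2.822×10^-8 = 8.221×10^7 Pa.

82.2 MPa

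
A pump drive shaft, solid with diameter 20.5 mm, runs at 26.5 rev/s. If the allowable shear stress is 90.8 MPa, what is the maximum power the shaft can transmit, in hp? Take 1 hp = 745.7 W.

34.3 hp

J = πd⁴/32 = π(0.0205)⁴/32 = 1.734×10^-8 m⁴.
T_max = τ_allow·J/r = 9.08×10^7 × 1.734×10^-8 / 0.0103 = 153.6 N·m.
ω = 2π·26.5 = 166.5 rad/s, so P_max = T_max·ω = 2.557×10^4 W.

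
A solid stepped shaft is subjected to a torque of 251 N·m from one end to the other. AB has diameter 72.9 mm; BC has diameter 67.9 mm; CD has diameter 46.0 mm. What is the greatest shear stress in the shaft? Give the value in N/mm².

Under the same torque, τ_max = 16T/(πd³) is largest where d is smallest — segment CD (d = 46.0 mm).
τ_max = 16·251.0/(π·(0.0460)³) = 1.313×10^7 Pa.

13.1 N/mm²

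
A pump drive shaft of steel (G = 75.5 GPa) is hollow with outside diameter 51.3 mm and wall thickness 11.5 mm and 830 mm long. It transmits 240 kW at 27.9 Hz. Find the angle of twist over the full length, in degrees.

ω = 2π·27.9 = 175.3 rad/s, so T = P/ω = 240×10³ / 175.3 = 1369 N·m.
J = π(d_o⁴ − d_i⁴)/32 = π(0.0513⁴ − 0.0283⁴)/32 = 6.170×10^-7 m⁴.
θ = T·L/(G·J) = 1369 × 0.830 / (75.5×10⁹ × 6.170×10^-7) = 0.02439 rad.

1.40°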